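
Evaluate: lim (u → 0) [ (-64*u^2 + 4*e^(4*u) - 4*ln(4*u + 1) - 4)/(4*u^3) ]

-32/3

Substitution gives 0/0 (the numerator vanishes to order 3).
Expand each term to order u^3: the coefficient of u^3 in -4·ln(1 + 4u) is -256/3 and in 4·e^(4u) is 128/3.
Lower-order terms cancel with the polynomial part, so the numerator is (-128/3)·u^3 + o(u^3), and the limit is (-128/3)/(4) = -32/3.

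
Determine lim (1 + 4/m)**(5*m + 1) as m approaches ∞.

Let L be the limit and take ln: ln L = lim (5m + 1)·ln(1 + 4/m) = lim (5m + 1)·(4/m + O(1/m²)) = 20.
Hence L = e^(20).

e^(20)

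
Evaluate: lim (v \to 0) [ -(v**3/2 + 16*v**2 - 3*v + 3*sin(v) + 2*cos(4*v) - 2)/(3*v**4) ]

Substitution gives 0/0; apply L'Hôpital's rule 4 times.
After differentiating numerator and denominator 4 times the quotient is (3*sin(v) + 512*cos(4*v))/(-72); at v = 0 this is -64/9.

-64/9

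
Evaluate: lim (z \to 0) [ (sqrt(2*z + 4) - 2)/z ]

1/2

Substitution gives 0/0. Multiply numerator and denominator by the conjugate √(4 + 2z) + √4.
The numerator becomes (4 + 2z) − 4 = 2z, so the expression simplifies to 2/(√(4 + 2z) + √4).
Letting z → 0 gives 2/(2√4) = 1/2.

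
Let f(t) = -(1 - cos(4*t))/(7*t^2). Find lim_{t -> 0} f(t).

-8/7

Substitution gives 0/0.
Use (1 − cos u)/u² → 1/2 with u = 4t: the limit is 4²/(2·(-7)) = -8/7.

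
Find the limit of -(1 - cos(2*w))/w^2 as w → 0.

Substitution gives 0/0.
Use (1 − cos u)/u² → 1/2 with u = 2w: the limit is 2²/(2·(-1)) = -2.

-2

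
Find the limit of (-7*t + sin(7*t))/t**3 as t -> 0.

-343/6

Direct substitution gives 0/0.
Apply L'Hôpital: lim (7*cos(7*t) - 7)/(3*t^2), still 0/0.
Apply L'Hôpital: lim (-49*sin(7*t))/(6*t), still 0/0.
After 3 applications of L'Hôpital's rule the quotient is (-343*cos(7*t))/(6); substituting t = 0 gives -343/6.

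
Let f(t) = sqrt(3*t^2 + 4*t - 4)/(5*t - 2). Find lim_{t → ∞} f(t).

For large |t|, √(3*t^2 + 4*t - 4) ≈ √3·|t| and the denominator ≈ 5t.
Since t → +∞, |t| = t, giving √3/(5) = √(3)/5.

√(3)/5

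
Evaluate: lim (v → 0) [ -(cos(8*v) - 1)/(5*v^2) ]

Direct substitution gives 0/0.
Apply L'Hôpital: lim (-8*sin(8*v))/(-10*v), still 0/0.
After 2 applications of L'Hôpital's rule the quotient is (-64*cos(8*v))/(-10); substituting v = 0 gives 32/5.

32/5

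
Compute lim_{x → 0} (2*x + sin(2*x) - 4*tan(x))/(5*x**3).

-8/15

Substitution gives 0/0 (the numerator vanishes to order 3).
Expand each term to order x^3: the coefficient of x^3 in -4·tan(x) is -4/3 and in sin(2x) is -4/3.
Lower-order terms cancel with the polynomial part, so the numerator is (-8/3)·x^3 + o(x^3), and the limit is (-8/3)/(5) = -8/15.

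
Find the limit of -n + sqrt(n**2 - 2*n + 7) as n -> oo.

-1

An ∞ − ∞ form. Rationalising with the conjugate, the difference becomes (-2n + 7) / (√(n^2 - 2*n + 7) + n).
For large n the denominator behaves like 2·n, so the quotient tends to -2/2 = -1.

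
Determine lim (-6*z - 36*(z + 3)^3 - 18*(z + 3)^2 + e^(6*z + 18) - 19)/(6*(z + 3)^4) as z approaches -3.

9

Direct substitution gives 0/0.
Apply L'Hôpital: lim (-36*z - 108*(z + 3)^2 + 6*e^(6*z + 18) - 114)/(24*(z + 3)^3), still 0/0.
Apply L'Hôpital: lim (-216*z + 36*e^(6*z + 18) - 684)/(72*(z + 3)^2), still 0/0.
Apply L'Hôpital: lim (216*e^(6*z + 18) - 216)/(144*z + 432), still 0/0.
After 4 applications of L'Hôpital's rule the quotient is (1296*e^(6*z + 18))/(144); substituting z = -3 gives 9.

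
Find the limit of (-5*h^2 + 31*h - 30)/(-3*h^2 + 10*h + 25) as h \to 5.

Since h = 5 makes numerator and denominator zero, (h - 5) divides both.
Cancelling it gives (6 - 5*h)/(-3*h - 5); now plug in h = 5 to get 19/20.

19/20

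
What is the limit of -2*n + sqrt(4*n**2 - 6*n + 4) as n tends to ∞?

This has the form ∞ − ∞. Multiply and divide by the conjugate √(4*n^2 - 6*n + 4) + 2n.
That gives (-6n + 4) / (√(4*n^2 - 6*n + 4) + 2n).
Divide numerator and denominator by n: the limit is -6/(2·2) = -3/2.

-3/2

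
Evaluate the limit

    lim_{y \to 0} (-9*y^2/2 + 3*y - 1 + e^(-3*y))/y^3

Direct substitution gives 0/0.
Apply L'Hôpital: lim (-9*y + 3 - 3*e^(-3*y))/(3*y^2), still 0/0.
Apply L'Hôpital: lim (-9 + 9*e^(-3*y))/(6*y), still 0/0.
After 3 applications of L'Hôpital's rule the quotient is (-27*e^(-3*y))/(6); substituting y = 0 gives -9/2.

-9/2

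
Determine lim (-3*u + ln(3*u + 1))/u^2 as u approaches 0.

-9/2

Direct substitution gives 0/0.
Apply L'Hôpital: lim (-3 + 3/(3*u + 1))/(2*u), still 0/0.
After 2 applications of L'Hôpital's rule the quotient is (-9/(3*u + 1)^2)/(2); substituting u = 0 gives -9/2.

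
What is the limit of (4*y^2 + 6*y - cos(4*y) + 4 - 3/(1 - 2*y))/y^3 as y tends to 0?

Substitution gives 0/0 (the numerator vanishes to order 3).
Expand each term to order y^3: the coefficient of y^3 in -3·1/(1 - 2y) is -24 and in −cos(4y) is 0.
Lower-order terms cancel with the polynomial part, so the numerator is (-24)·y^3 + o(y^3), and the limit is (-24)/(1) = -24.

-24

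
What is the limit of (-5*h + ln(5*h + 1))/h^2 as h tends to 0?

-25/2

Direct substitution gives 0/0.
Apply L'Hôpital: lim (-5 + 5/(5*h + 1))/(2*h), still 0/0.
After 2 applications of L'Hôpital's rule the quotient is (-25/(5*h + 1)^2)/(2); substituting h = 0 gives -25/2.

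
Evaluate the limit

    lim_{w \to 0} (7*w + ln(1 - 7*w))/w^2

Direct substitution gives 0/0.
Apply L'Hôpital: lim (7 - 7/(1 - 7*w))/(2*w), still 0/0.
After 2 applications of L'Hôpital's rule the quotient is (-49/(1 - 7*w)^2)/(2); substituting w = 0 gives -49/2.

-49/2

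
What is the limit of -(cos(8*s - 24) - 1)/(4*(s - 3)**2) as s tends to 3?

8

Direct substitution gives 0/0.
Apply L'Hôpital: lim (-8*sin(8*s - 24))/(24 - 8*s), still 0/0.
After 2 applications of L'Hôpital's rule the quotient is (-64*cos(8*s - 24))/(-8); substituting s = 3 gives 8.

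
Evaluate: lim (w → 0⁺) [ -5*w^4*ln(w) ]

This is a 0·(−∞) form. Rewrite as -5·ln(w) / w^(−4) and apply L'Hôpital:
the derivative quotient is -5·(1/w) / (−4·w^(−5)) = (5/4)·w^4 → 0.

0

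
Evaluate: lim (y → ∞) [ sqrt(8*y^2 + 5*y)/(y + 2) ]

2*√(2)

For large |y|, √(8*y^2 + 5*y) ≈ √8·|y| and the denominator ≈ y.
Since y → +∞, |y| = y, giving √8/(1) = 2*√(2).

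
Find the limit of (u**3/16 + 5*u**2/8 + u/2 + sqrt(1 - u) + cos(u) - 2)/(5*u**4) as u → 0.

1/1920

Substitution gives 0/0 (the numerator vanishes to order 4).
Expand each term to order u^4: the coefficient of u^4 in √(1 - u) is -5/128 and in cos(u) is 1/24.
Lower-order terms cancel with the polynomial part, so the numerator is (1/384)·u^4 + o(u^4), and the limit is (1/384)/(5) = 1/1920.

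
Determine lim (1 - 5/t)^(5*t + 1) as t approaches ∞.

e^(-25)

The base → 1 and the exponent → ∞: a 1^∞ form.
Take logarithms: (5t + 1)·ln(1 - 5/t). Since ln(1+u) ~ u for small u, this behaves like (5t)·(-5/t) → -25.
So the limit is e^(-25).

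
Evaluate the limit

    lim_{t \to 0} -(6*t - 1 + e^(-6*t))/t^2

-18

Direct substitution gives 0/0.
Apply L'Hôpital: lim (6 - 6*e^(-6*t))/(-2*t), still 0/0.
After 2 applications of L'Hôpital's rule the quotient is (36*e^(-6*t))/(-2); substituting t = 0 gives -18.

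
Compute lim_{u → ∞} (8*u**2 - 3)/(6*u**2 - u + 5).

4/3

Numerator and denominator both have degree 2.
Dividing every term by u^2, all lower-order terms vanish and the limit is the ratio of leading coefficients, 8/(6) = 4/3.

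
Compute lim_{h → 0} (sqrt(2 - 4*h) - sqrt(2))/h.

-√(2)

Substitution gives 0/0. Multiply numerator and denominator by the conjugate √(2 - 4h) + √2.
The numerator becomes (2 - 4h) − 2 = -4h, so the expression simplifies to -4/(√(2 - 4h) + √2).
Letting h → 0 gives -4/(2√2) = -√(2).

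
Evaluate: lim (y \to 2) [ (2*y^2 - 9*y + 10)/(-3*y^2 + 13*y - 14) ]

Direct substitution gives 0/0, so factor. Both numerator and denominator have (y - 2) as a factor.
After cancelling, the expression reduces to (2*y - 5)/(7 - 3*y).
Substituting y = 2 gives -1.

-1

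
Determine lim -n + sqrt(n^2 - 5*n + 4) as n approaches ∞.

-5/2

This has the form ∞ − ∞. Multiply and divide by the conjugate √(n^2 - 5*n + 4) + n.
That gives (-5n + 4) / (√(n^2 - 5*n + 4) + n).
Divide numerator and denominator by n: the limit is -5/(2·1) = -5/2.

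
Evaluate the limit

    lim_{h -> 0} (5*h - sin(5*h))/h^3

Direct substitution gives 0/0.
Apply L'Hôpital: lim (5 - 5*cos(5*h))/(3*h^2), still 0/0.
Apply L'Hôpital: lim (25*sin(5*h))/(6*h), still 0/0.
After 3 applications of L'Hôpital's rule the quotient is (125*cos(5*h))/(6); substituting h = 0 gives 125/6.

125/6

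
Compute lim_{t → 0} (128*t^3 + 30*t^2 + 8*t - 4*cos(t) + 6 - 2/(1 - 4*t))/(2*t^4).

-3073/12

Substitution gives 0/0 (the numerator vanishes to order 4).
Expand each term to order t^4: the coefficient of t^4 in -4·cos(t) is -1/6 and in -2·1/(1 - 4t) is -512.
Lower-order terms cancel with the polynomial part, so the numerator is (-3073/6)·t^4 + o(t^4), and the limit is (-3073/6)/(2) = -3073/12.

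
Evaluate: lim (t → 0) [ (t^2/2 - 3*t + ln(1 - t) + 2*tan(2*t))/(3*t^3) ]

5/3

Substitution gives 0/0 (the numerator vanishes to order 3).
Expand each term to order t^3: the coefficient of t^3 in ln(1 - t) is -1/3 and in 2·tan(2t) is 16/3.
Lower-order terms cancel with the polynomial part, so the numerator is (5)·t^3 + o(t^3), and the limit is (5)/(3) = 5/3.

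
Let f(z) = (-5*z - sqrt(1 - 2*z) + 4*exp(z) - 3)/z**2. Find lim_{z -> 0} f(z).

Substitution gives 0/0; apply L'Hôpital's rule 2 times.
After differentiating numerator and denominator 2 times the quotient is (4*e^(z) + (1 - 2*z)^(-3/2))/(2); at z = 0 this is 5/2.

5/2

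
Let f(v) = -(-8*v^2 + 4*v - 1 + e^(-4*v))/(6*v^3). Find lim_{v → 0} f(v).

Direct substitution gives 0/0.
Apply L'Hôpital: lim (-16*v + 4 - 4*e^(-4*v))/(-18*v^2), still 0/0.
Apply L'Hôpital: lim (-16 + 16*e^(-4*v))/(-36*v), still 0/0.
After 3 applications of L'Hôpital's rule the quotient is (-64*e^(-4*v))/(-36); substituting v = 0 gives 16/9.

16/9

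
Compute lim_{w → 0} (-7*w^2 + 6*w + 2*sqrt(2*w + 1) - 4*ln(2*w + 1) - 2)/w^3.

-29/3

Substitution gives 0/0; apply L'Hôpital's rule 3 times.
After differentiating numerator and denominator 3 times the quotient is (-64/(2*w + 1)^3 + 6/(2*w + 1)^(5/2))/(6); at w = 0 this is -29/3.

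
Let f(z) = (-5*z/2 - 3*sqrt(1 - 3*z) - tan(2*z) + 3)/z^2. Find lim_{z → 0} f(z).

27/8

Substitution gives 0/0; apply L'Hôpital's rule 2 times.
After differentiating numerator and denominator 2 times the quotient is (-8*tan(2*z)/cos(2*z)^2 + 27/(4*(1 - 3*z)^(3/2)))/(2); at z = 0 this is 27/8.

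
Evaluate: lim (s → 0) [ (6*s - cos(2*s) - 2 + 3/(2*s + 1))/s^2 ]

Substitution gives 0/0; apply L'Hôpital's rule 2 times.
After differentiating numerator and denominator 2 times the quotient is (4*cos(2*s) + 24/(2*s + 1)^3)/(2); at s = 0 this is 14.

14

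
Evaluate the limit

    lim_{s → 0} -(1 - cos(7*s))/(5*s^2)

-49/10

Substitution gives 0/0.
Use (1 − cos u)/u² → 1/2 with u = 7s: the limit is 7²/(2·(-5)) = -49/10.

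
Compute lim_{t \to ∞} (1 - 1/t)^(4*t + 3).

Write it as [(1 - 1/t)^t]^(4) · (1 - 1/t)^(3). The bracketed term tends to e^(-1) and the second factor to 1, so the limit is e^(-4).

e^(-4)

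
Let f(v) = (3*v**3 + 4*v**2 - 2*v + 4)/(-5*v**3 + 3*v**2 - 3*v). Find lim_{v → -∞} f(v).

Numerator and denominator both have degree 3.
Dividing every term by v^3, all lower-order terms vanish and the limit is the ratio of leading coefficients, 3/(-5) = -3/5.

-3/5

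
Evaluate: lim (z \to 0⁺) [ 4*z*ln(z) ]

0

This is a 0·(−∞) form. Rewrite as 4·ln(z) / z^(−1) and apply L'Hôpital:
the derivative quotient is 4·(1/z) / (−1·z^(−2)) = (-4/1)·z^1 → 0.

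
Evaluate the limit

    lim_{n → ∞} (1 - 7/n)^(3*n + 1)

Let L be the limit and take ln: ln L = lim (3n + 1)·ln(1 - 7/n) = lim (3n + 1)·(-7/n + O(1/n²)) = -21.
Hence L = e^(-21).

e^(-21)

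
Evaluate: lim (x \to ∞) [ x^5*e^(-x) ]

0

Write as x^5/e^{1x}, an ∞/∞ form.
Exponential growth dominates any polynomial, so repeated L'Hôpital (or the standard result) gives 0.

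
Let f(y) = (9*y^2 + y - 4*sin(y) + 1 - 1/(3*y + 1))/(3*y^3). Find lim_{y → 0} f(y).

83/9

Substitution gives 0/0 (the numerator vanishes to order 3).
Expand each term to order y^3: the coefficient of y^3 in −1/(1 + 3y) is 27 and in -4·sin(y) is 2/3.
Lower-order terms cancel with the polynomial part, so the numerator is (83/3)·y^3 + o(y^3), and the limit is (83/3)/(3) = 83/9.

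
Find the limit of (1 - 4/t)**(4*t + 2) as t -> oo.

Let L be the limit and take ln: ln L = lim (4t + 2)·ln(1 - 4/t) = lim (4t + 2)·(-4/t + O(1/t²)) = -16.
Hence L = e^(-16).

e^(-16)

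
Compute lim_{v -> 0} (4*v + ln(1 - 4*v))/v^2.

Direct substitution gives 0/0.
Apply L'Hôpital: lim (4 - 4/(1 - 4*v))/(2*v), still 0/0.
After 2 applications of L'Hôpital's rule the quotient is (-16/(1 - 4*v)^2)/(2); substituting v = 0 gives -8.

-8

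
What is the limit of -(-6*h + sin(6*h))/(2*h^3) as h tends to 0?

18

Direct substitution gives 0/0.
Apply L'Hôpital: lim (6*cos(6*h) - 6)/(-6*h^2), still 0/0.
Apply L'Hôpital: lim (-36*sin(6*h))/(-12*h), still 0/0.
After 3 applications of L'Hôpital's rule the quotient is (-216*cos(6*h))/(-12); substituting h = 0 gives 18.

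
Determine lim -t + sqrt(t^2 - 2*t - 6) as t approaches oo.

This has the form ∞ − ∞. Multiply and divide by the conjugate √(t^2 - 2*t - 6) + t.
That gives (-2t - 6) / (√(t^2 - 2*t - 6) + t).
Divide numerator and denominator by t: the limit is -2/(2·1) = -1.

-1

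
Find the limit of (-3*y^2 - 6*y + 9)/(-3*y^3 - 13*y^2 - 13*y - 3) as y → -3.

-3/4

Direct substitution gives 0/0, so factor. Both numerator and denominator have (y + 3) as a factor.
After cancelling, the expression reduces to (3 - 3*y)/(-3*y^2 - 4*y - 1).
Substituting y = -3 gives -3/4.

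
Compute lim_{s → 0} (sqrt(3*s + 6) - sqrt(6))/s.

√(6)/4

A 0/0 form; rationalise with √(6 + 3s) + √6. This collapses the numerator to 3s, leaving 3/(√(6 + 3s) + √6) → 3/(2√6) = √(6)/4.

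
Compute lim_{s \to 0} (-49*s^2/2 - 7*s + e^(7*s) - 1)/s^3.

Direct substitution gives 0/0.
Apply L'Hôpital: lim (-49*s + 7*e^(7*s) - 7)/(3*s^2), still 0/0.
Apply L'Hôpital: lim (49*e^(7*s) - 49)/(6*s), still 0/0.
After 3 applications of L'Hôpital's rule the quotient is (343*e^(7*s))/(6); substituting s = 0 gives 343/6.

343/6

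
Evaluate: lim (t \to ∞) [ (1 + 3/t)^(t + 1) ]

Write it as [(1 + 3/t)^t]^(1) · (1 + 3/t)^(1). The bracketed term tends to e^(3) and the second factor to 1, so the limit is e^(3).

e^(3)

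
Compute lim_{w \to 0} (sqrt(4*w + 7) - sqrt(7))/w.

Substitution gives 0/0. Multiply numerator and denominator by the conjugate √(7 + 4w) + √7.
The numerator becomes (7 + 4w) − 7 = 4w, so the expression simplifies to 4/(√(7 + 4w) + √7).
Letting w → 0 gives 4/(2√7) = 2*√(7)/7.

2*√(7)/7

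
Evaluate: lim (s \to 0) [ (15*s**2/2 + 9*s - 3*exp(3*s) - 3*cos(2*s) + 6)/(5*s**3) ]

-27/10

Substitution gives 0/0; apply L'Hôpital's rule 3 times.
After differentiating numerator and denominator 3 times the quotient is (-81*e^(3*s) - 24*sin(2*s))/(30); at s = 0 this is -27/10.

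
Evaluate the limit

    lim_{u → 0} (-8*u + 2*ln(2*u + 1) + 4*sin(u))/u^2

Substitution gives 0/0 (the numerator vanishes to order 2).
Expand each term to order u^2: the coefficient of u^2 in 2·ln(1 + 2u) is -4 and in 4·sin(u) is 0.
Lower-order terms cancel with the polynomial part, so the numerator is (-4)·u^2 + o(u^2), and the limit is (-4)/(1) = -4.

-4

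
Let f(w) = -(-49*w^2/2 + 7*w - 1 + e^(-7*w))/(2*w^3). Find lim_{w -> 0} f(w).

343/12

Direct substitution gives 0/0.
Apply L'Hôpital: lim (-49*w + 7 - 7*e^(-7*w))/(-6*w^2), still 0/0.
Apply L'Hôpital: lim (-49 + 49*e^(-7*w))/(-12*w), still 0/0.
After 3 applications of L'Hôpital's rule the quotient is (-343*e^(-7*w))/(-12); substituting w = 0 gives 343/12.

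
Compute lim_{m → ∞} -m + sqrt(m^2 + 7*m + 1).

7/2

This has the form ∞ − ∞. Multiply and divide by the conjugate √(m^2 + 7*m + 1) + m.
That gives (7m + 1) / (√(m^2 + 7*m + 1) + m).
Divide numerator and denominator by m: the limit is 7/(2·1) = 7/2.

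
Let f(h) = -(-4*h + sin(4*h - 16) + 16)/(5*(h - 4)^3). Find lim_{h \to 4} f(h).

Direct substitution gives 0/0.
Apply L'Hôpital: lim (4*cos(4*h - 16) - 4)/(-15*(h - 4)^2), still 0/0.
Apply L'Hôpital: lim (-16*sin(4*h - 16))/(120 - 30*h), still 0/0.
After 3 applications of L'Hôpital's rule the quotient is (-64*cos(4*h - 16))/(-30); substituting h = 4 gives 32/15.

32/15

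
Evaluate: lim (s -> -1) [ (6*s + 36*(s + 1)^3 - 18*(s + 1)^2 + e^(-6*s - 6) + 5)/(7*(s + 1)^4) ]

Direct substitution gives 0/0.
Apply L'Hôpital: lim (-36*s + 108*(s + 1)^2 - 6*e^(-6*s - 6) - 30)/(28*(s + 1)^3), still 0/0.
Apply L'Hôpital: lim (216*s + 36*e^(-6*s - 6) + 180)/(84*(s + 1)^2), still 0/0.
Apply L'Hôpital: lim (216 - 216*e^(-6*s - 6))/(168*s + 168), still 0/0.
After 4 applications of L'Hôpital's rule the quotient is (1296*e^(-6*s - 6))/(168); substituting s = -1 gives 54/7.

54/7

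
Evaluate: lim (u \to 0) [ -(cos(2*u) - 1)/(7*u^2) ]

2/7

Direct substitution gives 0/0.
Apply L'Hôpital: lim (-2*sin(2*u))/(-14*u), still 0/0.
After 2 applications of L'Hôpital's rule the quotient is (-4*cos(2*u))/(-14); substituting u = 0 gives 2/7.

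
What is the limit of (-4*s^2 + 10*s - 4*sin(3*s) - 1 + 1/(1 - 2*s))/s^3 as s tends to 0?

26

Substitution gives 0/0; apply L'Hôpital's rule 3 times.
After differentiating numerator and denominator 3 times the quotient is (108*cos(3*s) + 48/(2*s - 1)^4)/(6); at s = 0 this is 26.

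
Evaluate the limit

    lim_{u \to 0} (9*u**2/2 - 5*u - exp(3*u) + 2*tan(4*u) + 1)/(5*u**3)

Substitution gives 0/0 (the numerator vanishes to order 3).
Expand each term to order u^3: the coefficient of u^3 in 2·tan(4u) is 128/3 and in −e^(3u) is -9/2.
Lower-order terms cancel with the polynomial part, so the numerator is (229/6)·u^3 + o(u^3), and the limit is (229/6)/(5) = 229/30.

229/30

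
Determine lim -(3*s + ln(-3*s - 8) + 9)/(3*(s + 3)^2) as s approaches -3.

Direct substitution gives 0/0.
Apply L'Hôpital: lim (3 - 3/(-3*s - 8))/(-6*s - 18), still 0/0.
After 2 applications of L'Hôpital's rule the quotient is (-9/(-3*s - 8)^2)/(-6); substituting s = -3 gives 3/2.

3/2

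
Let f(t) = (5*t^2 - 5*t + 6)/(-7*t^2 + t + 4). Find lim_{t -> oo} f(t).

Numerator and denominator both have degree 2.
Dividing every term by t^2, all lower-order terms vanish and the limit is the ratio of leading coefficients, 5/(-7) = -5/7.

-5/7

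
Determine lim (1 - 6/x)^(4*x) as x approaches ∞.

e^(-24)

Let L be the limit and take ln: ln L = lim (4x)·ln(1 - 6/x) = lim (4x)·(-6/x + O(1/x²)) = -24.
Hence L = e^(-24).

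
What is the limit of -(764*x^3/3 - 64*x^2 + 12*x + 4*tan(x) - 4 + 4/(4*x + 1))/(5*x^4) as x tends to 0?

-1024/5

Substitution gives 0/0; apply L'Hôpital's rule 4 times.
After differentiating numerator and denominator 4 times the quotient is (96*tan(x)^3/cos(x)^2 + 64*tan(x)/cos(x)^2 + 24576/(4*x + 1)^5)/(-120); at x = 0 this is -1024/5.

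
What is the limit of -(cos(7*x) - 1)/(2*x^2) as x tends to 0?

Direct substitution gives 0/0.
Apply L'Hôpital: lim (-7*sin(7*x))/(-4*x), still 0/0.
After 2 applications of L'Hôpital's rule the quotient is (-49*cos(7*x))/(-4); substituting x = 0 gives 49/4.

49/4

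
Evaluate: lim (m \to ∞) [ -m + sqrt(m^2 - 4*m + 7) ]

-2

An ∞ − ∞ form. Rationalising with the conjugate, the difference becomes (-4m + 7) / (√(m^2 - 4*m + 7) + m).
For large m the denominator behaves like 2·m, so the quotient tends to -4/2 = -2.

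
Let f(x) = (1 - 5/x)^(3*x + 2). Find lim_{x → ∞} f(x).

Write it as [(1 - 5/x)^x]^(3) · (1 - 5/x)^(2). The bracketed term tends to e^(-5) and the second factor to 1, so the limit is e^(-15).

e^(-15)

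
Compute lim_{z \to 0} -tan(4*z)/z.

-4

Substitution gives 0/0.
Since tan(u)/u → 1 as u → 0, tan(4z)/(4z) → 1 and the limit is 4/(-1) = -4.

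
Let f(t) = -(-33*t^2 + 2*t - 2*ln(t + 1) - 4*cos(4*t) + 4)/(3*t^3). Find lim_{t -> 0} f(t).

Substitution gives 0/0 (the numerator vanishes to order 3).
Expand each term to order t^3: the coefficient of t^3 in -4·cos(4t) is 0 and in -2·ln(1 + t) is -2/3.
Lower-order terms cancel with the polynomial part, so the numerator is (-2/3)·t^3 + o(t^3), and the limit is (-2/3)/(-3) = 2/9.

2/9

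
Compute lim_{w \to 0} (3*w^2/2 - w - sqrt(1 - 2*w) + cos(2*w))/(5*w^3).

1/10

Substitution gives 0/0 (the numerator vanishes to order 3).
Expand each term to order w^3: the coefficient of w^3 in cos(2w) is 0 and in −√(1 - 2w) is 1/2.
Lower-order terms cancel with the polynomial part, so the numerator is (1/2)·w^3 + o(w^3), and the limit is (1/2)/(5) = 1/10.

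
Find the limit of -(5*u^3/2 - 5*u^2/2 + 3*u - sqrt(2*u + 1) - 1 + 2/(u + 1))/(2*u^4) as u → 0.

Substitution gives 0/0 (the numerator vanishes to order 4).
Expand each term to order u^4: the coefficient of u^4 in 2·1/(1 + u) is 2 and in −√(1 + 2u) is 5/8.
Lower-order terms cancel with the polynomial part, so the numerator is (21/8)·u^4 + o(u^4), and the limit is (21/8)/(-2) = -21/16.

-21/16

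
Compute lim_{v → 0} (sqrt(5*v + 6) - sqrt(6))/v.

Substitution gives 0/0. Multiply numerator and denominator by the conjugate √(6 + 5v) + √6.
The numerator becomes (6 + 5v) − 6 = 5v, so the expression simplifies to 5/(√(6 + 5v) + √6).
Letting v → 0 gives 5/(2√6) = 5*√(6)/12.

5*√(6)/12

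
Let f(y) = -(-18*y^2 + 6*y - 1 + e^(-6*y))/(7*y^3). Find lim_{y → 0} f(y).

36/7

Direct substitution gives 0/0.
Apply L'Hôpital: lim (-36*y + 6 - 6*e^(-6*y))/(-21*y^2), still 0/0.
Apply L'Hôpital: lim (-36 + 36*e^(-6*y))/(-42*y), still 0/0.
After 3 applications of L'Hôpital's rule the quotient is (-216*e^(-6*y))/(-42); substituting y = 0 gives 36/7.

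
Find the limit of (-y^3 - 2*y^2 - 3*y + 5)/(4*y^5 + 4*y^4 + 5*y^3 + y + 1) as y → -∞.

0

The denominator has degree 5 and the numerator degree 3. Dividing numerator and denominator by y^5 sends every term to 0 except the leading denominator term, so the limit is 0.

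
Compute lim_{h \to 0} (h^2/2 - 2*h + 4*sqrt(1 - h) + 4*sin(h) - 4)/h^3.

Substitution gives 0/0 (the numerator vanishes to order 3).
Expand each term to order h^3: the coefficient of h^3 in 4·sin(h) is -2/3 and in 4·√(1 - h) is -1/4.
Lower-order terms cancel with the polynomial part, so the numerator is (-11/12)·h^3 + o(h^3), and the limit is (-11/12)/(1) = -11/12.

-11/12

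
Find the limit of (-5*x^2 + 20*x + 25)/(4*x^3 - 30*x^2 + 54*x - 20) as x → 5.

Since x = 5 makes numerator and denominator zero, (x - 5) divides both.
Cancelling it gives (-5*x - 5)/(4*x^2 - 10*x + 4); now plug in x = 5 to get -5/9.

-5/9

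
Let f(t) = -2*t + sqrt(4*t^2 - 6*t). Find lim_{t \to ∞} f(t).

-3/2

An ∞ − ∞ form. Rationalising with the conjugate, the difference becomes (-6t) / (√(4*t^2 - 6*t) + 2t).
For large t the denominator behaves like 2·2t, so the quotient tends to -6/4 = -3/2.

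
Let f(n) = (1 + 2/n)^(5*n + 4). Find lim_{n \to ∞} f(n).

The base → 1 and the exponent → ∞: a 1^∞ form.
Take logarithms: (5n + 4)·ln(1 + 2/n). Since ln(1+u) ~ u for small u, this behaves like (5n)·(2/n) → 10.
So the limit is e^(10).

e^(10)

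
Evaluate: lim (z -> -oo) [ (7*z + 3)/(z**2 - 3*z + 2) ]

The denominator has degree 2 and the numerator degree 1. Dividing numerator and denominator by z^2 sends every term to 0 except the leading denominator term, so the limit is 0.

0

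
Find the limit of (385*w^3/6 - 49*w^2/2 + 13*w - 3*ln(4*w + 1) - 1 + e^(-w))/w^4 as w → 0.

4609/24

Substitution gives 0/0; apply L'Hôpital's rule 4 times.
After differentiating numerator and denominator 4 times the quotient is (e^(-w) + 4608/(4*w + 1)^4)/(24); at w = 0 this is 4609/24.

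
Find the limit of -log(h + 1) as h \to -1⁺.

As h → -1⁺, h + 1 → 0⁺ and ln(h + 1) → −∞.
Multiplying by -1 gives ∞.

∞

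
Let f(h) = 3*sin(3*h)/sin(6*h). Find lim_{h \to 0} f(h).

3/2

Substitution gives 0/0.
Divide numerator and denominator by h: sin(3h)/h → 3 and sin(6h)/h → 6, so the limit is 3·3/6 = 3/2.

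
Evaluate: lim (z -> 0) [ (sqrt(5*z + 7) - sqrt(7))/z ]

5*√(7)/14

A 0/0 form; rationalise with √(7 + 5z) + √7. This collapses the numerator to 5z, leaving 5/(√(7 + 5z) + √7) → 5/(2√7) = 5*√(7)/14.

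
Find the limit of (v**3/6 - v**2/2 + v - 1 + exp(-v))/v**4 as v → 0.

1/24

Direct substitution gives 0/0.
Apply L'Hôpital: lim (v^2/2 - v + 1 - e^(-v))/(4*v^3), still 0/0.
Apply L'Hôpital: lim (v - 1 + e^(-v))/(12*v^2), still 0/0.
Apply L'Hôpital: lim (1 - e^(-v))/(24*v), still 0/0.
After 4 applications of L'Hôpital's rule the quotient is (e^(-v))/(24); substituting v = 0 gives 1/24.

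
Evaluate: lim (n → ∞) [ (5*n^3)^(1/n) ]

Base → ∞ and exponent → 0: an ∞^0 form.
Take logs: (1/n)·ln(5·n^3) = (ln 5 + 3·ln n)/n → 0.
So the limit is e^0 = 1.

1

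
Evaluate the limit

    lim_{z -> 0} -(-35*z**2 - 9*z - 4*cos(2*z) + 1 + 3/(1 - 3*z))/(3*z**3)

Substitution gives 0/0; apply L'Hôpital's rule 3 times.
After differentiating numerator and denominator 3 times the quotient is (-32*sin(2*z) + 486/(3*z - 1)^4)/(-18); at z = 0 this is -27.

-27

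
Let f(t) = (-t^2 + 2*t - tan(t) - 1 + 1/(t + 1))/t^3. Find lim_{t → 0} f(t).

Substitution gives 0/0; apply L'Hôpital's rule 3 times.
After differentiating numerator and denominator 3 times the quotient is (4/cos(t)^2 - 6/cos(t)^4 - 6/(t + 1)^4)/(6); at t = 0 this is -4/3.

-4/3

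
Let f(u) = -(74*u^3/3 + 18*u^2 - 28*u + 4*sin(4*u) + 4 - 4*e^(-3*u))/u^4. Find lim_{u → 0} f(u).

27/2

Substitution gives 0/0; apply L'Hôpital's rule 4 times.
After differentiating numerator and denominator 4 times the quotient is (1024*sin(4*u) - 324*e^(-3*u))/(-24); at u = 0 this is 27/2.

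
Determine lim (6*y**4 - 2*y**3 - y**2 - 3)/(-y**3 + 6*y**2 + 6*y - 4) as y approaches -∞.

The numerator has higher degree (4 > 3); the quotient behaves like (6/(-1))·y^1 for large |y|.
As y → −∞ this diverges to ∞.

∞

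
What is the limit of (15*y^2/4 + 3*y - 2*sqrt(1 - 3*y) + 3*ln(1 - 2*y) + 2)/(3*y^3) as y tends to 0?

Substitution gives 0/0; apply L'Hôpital's rule 3 times.
After differentiating numerator and denominator 3 times the quotient is (48/(2*y - 1)^3 + 81/(4*(1 - 3*y)^(5/2)))/(18); at y = 0 this is -37/24.

-37/24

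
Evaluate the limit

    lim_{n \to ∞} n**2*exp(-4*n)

0

Write as n^2/e^{4n}, an ∞/∞ form.
Exponential growth dominates any polynomial, so repeated L'Hôpital (or the standard result) gives 0.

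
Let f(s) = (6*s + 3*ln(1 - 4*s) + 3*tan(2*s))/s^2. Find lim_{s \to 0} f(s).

Substitution gives 0/0 (the numerator vanishes to order 2).
Expand each term to order s^2: the coefficient of s^2 in 3·tan(2s) is 0 and in 3·ln(1 - 4s) is -24.
Lower-order terms cancel with the polynomial part, so the numerator is (-24)·s^2 + o(s^2), and the limit is (-24)/(1) = -24.

-24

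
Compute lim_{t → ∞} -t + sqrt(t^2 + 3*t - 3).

This has the form ∞ − ∞. Multiply and divide by the conjugate √(t^2 + 3*t - 3) + t.
That gives (3t - 3) / (√(t^2 + 3*t - 3) + t).
Divide numerator and denominator by t: the limit is 3/(2·1) = 3/2.

3/2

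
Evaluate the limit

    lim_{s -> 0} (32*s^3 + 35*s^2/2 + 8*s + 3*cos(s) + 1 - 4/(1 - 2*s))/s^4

-511/8

Substitution gives 0/0 (the numerator vanishes to order 4).
Expand each term to order s^4: the coefficient of s^4 in -4·1/(1 - 2s) is -64 and in 3·cos(s) is 1/8.
Lower-order terms cancel with the polynomial part, so the numerator is (-511/8)·s^4 + o(s^4), and the limit is (-511/8)/(1) = -511/8.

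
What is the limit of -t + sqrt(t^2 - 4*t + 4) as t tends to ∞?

This has the form ∞ − ∞. Multiply and divide by the conjugate √(t^2 - 4*t + 4) + t.
That gives (-4t + 4) / (√(t^2 - 4*t + 4) + t).
Divide numerator and denominator by t: the limit is -4/(2·1) = -2.

-2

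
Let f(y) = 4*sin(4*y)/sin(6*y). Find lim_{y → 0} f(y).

Substitution gives 0/0.
Divide numerator and denominator by y: sin(4y)/y → 4 and sin(6y)/y → 6, so the limit is 4·4/6 = 8/3.

8/3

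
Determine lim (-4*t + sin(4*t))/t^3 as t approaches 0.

-32/3

Direct substitution gives 0/0.
Apply L'Hôpital: lim (4*cos(4*t) - 4)/(3*t^2), still 0/0.
Apply L'Hôpital: lim (-16*sin(4*t))/(6*t), still 0/0.
After 3 applications of L'Hôpital's rule the quotient is (-64*cos(4*t))/(6); substituting t = 0 gives -32/3.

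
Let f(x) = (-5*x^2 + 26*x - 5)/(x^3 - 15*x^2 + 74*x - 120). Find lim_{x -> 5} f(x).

24

Since x = 5 makes numerator and denominator zero, (x - 5) divides both.
Cancelling it gives (1 - 5*x)/(x^2 - 10*x + 24); now plug in x = 5 to get 24.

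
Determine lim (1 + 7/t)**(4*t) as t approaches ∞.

Let L be the limit and take ln: ln L = lim (4t)·ln(1 + 7/t) = lim (4t)·(7/t + O(1/t²)) = 28.
Hence L = e^(28).

e^(28)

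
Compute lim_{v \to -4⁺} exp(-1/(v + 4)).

As v → -4⁺, -1/(v + 4) → −∞, so e^(-1/(v + 4)) → 0.

0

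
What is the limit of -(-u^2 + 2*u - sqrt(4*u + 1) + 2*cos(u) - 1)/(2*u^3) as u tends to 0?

Substitution gives 0/0 (the numerator vanishes to order 3).
Expand each term to order u^3: the coefficient of u^3 in 2·cos(u) is 0 and in −√(1 + 4u) is -4.
Lower-order terms cancel with the polynomial part, so the numerator is (-4)·u^3 + o(u^3), and the limit is (-4)/(-2) = 2.

2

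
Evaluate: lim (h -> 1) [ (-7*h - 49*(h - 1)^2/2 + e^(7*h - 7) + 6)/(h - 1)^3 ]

343/6

Direct substitution gives 0/0.
Apply L'Hôpital: lim (-49*h + 7*e^(7*h - 7) + 42)/(3*(h - 1)^2), still 0/0.
Apply L'Hôpital: lim (49*e^(7*h - 7) - 49)/(6*h - 6), still 0/0.
After 3 applications of L'Hôpital's rule the quotient is (343*e^(7*h - 7))/(6); substituting h = 1 gives 343/6.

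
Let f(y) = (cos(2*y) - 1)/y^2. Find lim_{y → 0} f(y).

Direct substitution gives 0/0.
Apply L'Hôpital: lim (-2*sin(2*y))/(2*y), still 0/0.
After 2 applications of L'Hôpital's rule the quotient is (-4*cos(2*y))/(2); substituting y = 0 gives -2.

-2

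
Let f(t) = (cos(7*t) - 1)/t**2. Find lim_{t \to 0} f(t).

Direct substitution gives 0/0.
Apply L'Hôpital: lim (-7*sin(7*t))/(2*t), still 0/0.
After 2 applications of L'Hôpital's rule the quotient is (-49*cos(7*t))/(2); substituting t = 0 gives -49/2.

-49/2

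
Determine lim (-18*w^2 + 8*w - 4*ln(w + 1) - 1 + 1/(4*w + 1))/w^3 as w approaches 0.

-196/3

Substitution gives 0/0; apply L'Hôpital's rule 3 times.
After differentiating numerator and denominator 3 times the quotient is (-384/(4*w + 1)^4 - 8/(w + 1)^3)/(6); at w = 0 this is -196/3.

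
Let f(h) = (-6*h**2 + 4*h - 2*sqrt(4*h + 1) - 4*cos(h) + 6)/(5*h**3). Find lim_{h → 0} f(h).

Substitution gives 0/0 (the numerator vanishes to order 3).
Expand each term to order h^3: the coefficient of h^3 in -4·cos(h) is 0 and in -2·√(1 + 4h) is -8.
Lower-order terms cancel with the polynomial part, so the numerator is (-8)·h^3 + o(h^3), and the limit is (-8)/(5) = -8/5.

-8/5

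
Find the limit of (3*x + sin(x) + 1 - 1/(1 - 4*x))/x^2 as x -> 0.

-16

Substitution gives 0/0; apply L'Hôpital's rule 2 times.
After differentiating numerator and denominator 2 times the quotient is (-sin(x) + 32/(4*x - 1)^3)/(2); at x = 0 this is -16.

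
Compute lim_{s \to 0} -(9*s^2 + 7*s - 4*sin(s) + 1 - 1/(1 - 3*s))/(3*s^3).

Substitution gives 0/0 (the numerator vanishes to order 3).
Expand each term to order s^3: the coefficient of s^3 in −1/(1 - 3s) is -27 and in -4·sin(s) is 2/3.
Lower-order terms cancel with the polynomial part, so the numerator is (-79/3)·s^3 + o(s^3), and the limit is (-79/3)/(-3) = 79/9.

79/9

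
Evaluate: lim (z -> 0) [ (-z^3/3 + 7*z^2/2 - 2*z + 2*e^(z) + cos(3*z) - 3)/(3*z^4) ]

83/72

Substitution gives 0/0; apply L'Hôpital's rule 4 times.
After differentiating numerator and denominator 4 times the quotient is (2*e^(z) + 81*cos(3*z))/(72); at z = 0 this is 83/72.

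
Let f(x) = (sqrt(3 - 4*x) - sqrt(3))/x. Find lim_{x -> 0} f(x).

Substitution gives 0/0. Multiply numerator and denominator by the conjugate √(3 - 4x) + √3.
The numerator becomes (3 - 4x) − 3 = -4x, so the expression simplifies to -4/(√(3 - 4x) + √3).
Letting x → 0 gives -4/(2√3) = -2*√(3)/3.

-2*√(3)/3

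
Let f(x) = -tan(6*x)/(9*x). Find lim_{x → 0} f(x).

Substitution gives 0/0.
Since tan(u)/u → 1 as u → 0, tan(6x)/(6x) → 1 and the limit is 6/(-9) = -2/3.

-2/3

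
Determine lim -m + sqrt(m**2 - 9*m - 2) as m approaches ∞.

-9/2

This has the form ∞ − ∞. Multiply and divide by the conjugate √(m^2 - 9*m - 2) + m.
That gives (-9m - 2) / (√(m^2 - 9*m - 2) + m).
Divide numerator and denominator by m: the limit is -9/(2·1) = -9/2.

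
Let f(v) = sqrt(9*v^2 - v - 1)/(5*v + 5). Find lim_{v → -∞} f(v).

For large |v|, √(9*v^2 - v - 1) ≈ √9·|v| and the denominator ≈ 5v.
Since v → −∞, |v| = −v, giving −√9/(5) = -3/5.

-3/5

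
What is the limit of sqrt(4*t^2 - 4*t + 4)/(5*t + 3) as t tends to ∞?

For large |t|, √(4*t^2 - 4*t + 4) ≈ √4·|t| and the denominator ≈ 5t.
Since t → +∞, |t| = t, giving √4/(5) = 2/5.

2/5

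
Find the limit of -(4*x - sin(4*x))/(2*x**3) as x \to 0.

Direct substitution gives 0/0.
Apply L'Hôpital: lim (4 - 4*cos(4*x))/(-6*x^2), still 0/0.
Apply L'Hôpital: lim (16*sin(4*x))/(-12*x), still 0/0.
After 3 applications of L'Hôpital's rule the quotient is (64*cos(4*x))/(-12); substituting x = 0 gives -16/3.

-16/3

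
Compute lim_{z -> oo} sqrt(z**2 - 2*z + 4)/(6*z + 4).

1/6

For large |z|, √(z^2 - 2*z + 4) ≈ √1·|z| and the denominator ≈ 6z.
Since z → +∞, |z| = z, giving √1/(6) = 1/6.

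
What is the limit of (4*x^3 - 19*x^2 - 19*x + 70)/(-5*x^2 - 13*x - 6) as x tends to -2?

At x = -2 both the top and bottom vanish — a removable singularity. Factoring out (x + 2) from each leaves (4*x^2 - 27*x + 35)/(-5*x - 3), which at x = -2 equals 15.

15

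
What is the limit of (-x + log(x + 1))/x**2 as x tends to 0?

-1/2

Direct substitution gives 0/0.
Apply L'Hôpital: lim (-1 + 1/(x + 1))/(2*x), still 0/0.
After 2 applications of L'Hôpital's rule the quotient is (-1/(x + 1)^2)/(2); substituting x = 0 gives -1/2.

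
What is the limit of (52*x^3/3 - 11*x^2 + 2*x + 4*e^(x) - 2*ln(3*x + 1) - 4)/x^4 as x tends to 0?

122/3

Substitution gives 0/0; apply L'Hôpital's rule 4 times.
After differentiating numerator and denominator 4 times the quotient is (4*e^(x) + 972/(3*x + 1)^4)/(24); at x = 0 this is 122/3.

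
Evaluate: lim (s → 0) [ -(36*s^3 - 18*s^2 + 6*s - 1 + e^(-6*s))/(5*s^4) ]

-54/5

Direct substitution gives 0/0.
Apply L'Hôpital: lim (108*s^2 - 36*s + 6 - 6*e^(-6*s))/(-20*s^3), still 0/0.
Apply L'Hôpital: lim (216*s - 36 + 36*e^(-6*s))/(-60*s^2), still 0/0.
Apply L'Hôpital: lim (216 - 216*e^(-6*s))/(-120*s), still 0/0.
After 4 applications of L'Hôpital's rule the quotient is (1296*e^(-6*s))/(-120); substituting s = 0 gives -54/5.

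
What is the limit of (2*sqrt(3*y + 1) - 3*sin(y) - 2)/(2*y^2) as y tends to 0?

-9/8

Substitution gives 0/0; apply L'Hôpital's rule 2 times.
After differentiating numerator and denominator 2 times the quotient is (3*sin(y) - 9/(2*(3*y + 1)^(3/2)))/(4); at y = 0 this is -9/8.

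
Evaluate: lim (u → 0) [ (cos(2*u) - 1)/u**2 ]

-2

Direct substitution gives 0/0.
Apply L'Hôpital: lim (-2*sin(2*u))/(2*u), still 0/0.
After 2 applications of L'Hôpital's rule the quotient is (-4*cos(2*u))/(2); substituting u = 0 gives -2.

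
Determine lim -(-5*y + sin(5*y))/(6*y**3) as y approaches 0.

125/36

Direct substitution gives 0/0.
Apply L'Hôpital: lim (5*cos(5*y) - 5)/(-18*y^2), still 0/0.
Apply L'Hôpital: lim (-25*sin(5*y))/(-36*y), still 0/0.
After 3 applications of L'Hôpital's rule the quotient is (-125*cos(5*y))/(-36); substituting y = 0 gives 125/36.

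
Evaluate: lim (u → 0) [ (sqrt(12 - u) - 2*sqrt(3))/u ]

-√(3)/12

A 0/0 form; rationalise with √(12 - u) + √12. This collapses the numerator to -u, leaving -1/(√(12 - u) + √12) → -1/(2√12) = -√(3)/12.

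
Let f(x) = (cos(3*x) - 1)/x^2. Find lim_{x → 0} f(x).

Direct substitution gives 0/0.
Apply L'Hôpital: lim (-3*sin(3*x))/(2*x), still 0/0.
After 2 applications of L'Hôpital's rule the quotient is (-9*cos(3*x))/(2); substituting x = 0 gives -9/2.

-9/2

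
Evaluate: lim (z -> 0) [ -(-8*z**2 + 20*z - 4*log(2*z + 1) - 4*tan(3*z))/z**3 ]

140/3

Substitution gives 0/0 (the numerator vanishes to order 3).
Expand each term to order z^3: the coefficient of z^3 in -4·tan(3z) is -36 and in -4·ln(1 + 2z) is -32/3.
Lower-order terms cancel with the polynomial part, so the numerator is (-140/3)·z^3 + o(z^3), and the limit is (-140/3)/(-1) = 140/3.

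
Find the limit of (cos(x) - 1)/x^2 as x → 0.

Direct substitution gives 0/0.
Apply L'Hôpital: lim (-sin(x))/(2*x), still 0/0.
After 2 applications of L'Hôpital's rule the quotient is (-cos(x))/(2); substituting x = 0 gives -1/2.

-1/2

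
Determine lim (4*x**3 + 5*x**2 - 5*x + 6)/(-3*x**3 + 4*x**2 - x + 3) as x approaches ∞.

Numerator and denominator both have degree 3.
Dividing every term by x^3, all lower-order terms vanish and the limit is the ratio of leading coefficients, 4/(-3) = -4/3.

-4/3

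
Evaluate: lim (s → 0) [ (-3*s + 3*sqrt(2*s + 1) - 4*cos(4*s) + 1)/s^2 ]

Substitution gives 0/0 (the numerator vanishes to order 2).
Expand each term to order s^2: the coefficient of s^2 in -4·cos(4s) is 32 and in 3·√(1 + 2s) is -3/2.
Lower-order terms cancel with the polynomial part, so the numerator is (61/2)·s^2 + o(s^2), and the limit is (61/2)/(1) = 61/2.

61/2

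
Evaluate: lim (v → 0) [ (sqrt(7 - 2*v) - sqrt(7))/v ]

A 0/0 form; rationalise with √(7 - 2v) + √7. This collapses the numerator to -2v, leaving -2/(√(7 - 2v) + √7) → -2/(2√7) = -√(7)/7.

-√(7)/7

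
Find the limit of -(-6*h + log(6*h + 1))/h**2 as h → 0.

18

Direct substitution gives 0/0.
Apply L'Hôpital: lim (-6 + 6/(6*h + 1))/(-2*h), still 0/0.
After 2 applications of L'Hôpital's rule the quotient is (-36/(6*h + 1)^2)/(-2); substituting h = 0 gives 18.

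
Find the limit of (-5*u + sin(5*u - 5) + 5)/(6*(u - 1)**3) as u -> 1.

Direct substitution gives 0/0.
Apply L'Hôpital: lim (5*cos(5*u - 5) - 5)/(18*(u - 1)^2), still 0/0.
Apply L'Hôpital: lim (-25*sin(5*u - 5))/(36*u - 36), still 0/0.
After 3 applications of L'Hôpital's rule the quotient is (-125*cos(5*u - 5))/(36); substituting u = 1 gives -125/36.

-125/36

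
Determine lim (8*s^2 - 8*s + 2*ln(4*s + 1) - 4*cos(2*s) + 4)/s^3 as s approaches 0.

Substitution gives 0/0; apply L'Hôpital's rule 3 times.
After differentiating numerator and denominator 3 times the quotient is (-32*sin(2*s) + 256/(4*s + 1)^3)/(6); at s = 0 this is 128/3.

128/3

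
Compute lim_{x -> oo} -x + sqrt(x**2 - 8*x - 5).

This has the form ∞ − ∞. Multiply and divide by the conjugate √(x^2 - 8*x - 5) + x.
That gives (-8x - 5) / (√(x^2 - 8*x - 5) + x).
Divide numerator and denominator by x: the limit is -8/(2·1) = -4.

-4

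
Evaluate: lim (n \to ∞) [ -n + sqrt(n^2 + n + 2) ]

An ∞ − ∞ form. Rationalising with the conjugate, the difference becomes (n + 2) / (√(n^2 + n + 2) + n).
For large n the denominator behaves like 2·n, so the quotient tends to 1/2 = 1/2.

1/2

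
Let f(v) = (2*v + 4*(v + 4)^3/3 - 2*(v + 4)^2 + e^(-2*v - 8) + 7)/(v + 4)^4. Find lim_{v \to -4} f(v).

2/3

Direct substitution gives 0/0.
Apply L'Hôpital: lim (-4*v + 4*(v + 4)^2 - 2*e^(-2*v - 8) - 14)/(4*(v + 4)^3), still 0/0.
Apply L'Hôpital: lim (8*v + 4*e^(-2*v - 8) + 28)/(12*(v + 4)^2), still 0/0.
Apply L'Hôpital: lim (8 - 8*e^(-2*v - 8))/(24*v + 96), still 0/0.
After 4 applications of L'Hôpital's rule the quotient is (16*e^(-2*v - 8))/(24); substituting v = -4 gives 2/3.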